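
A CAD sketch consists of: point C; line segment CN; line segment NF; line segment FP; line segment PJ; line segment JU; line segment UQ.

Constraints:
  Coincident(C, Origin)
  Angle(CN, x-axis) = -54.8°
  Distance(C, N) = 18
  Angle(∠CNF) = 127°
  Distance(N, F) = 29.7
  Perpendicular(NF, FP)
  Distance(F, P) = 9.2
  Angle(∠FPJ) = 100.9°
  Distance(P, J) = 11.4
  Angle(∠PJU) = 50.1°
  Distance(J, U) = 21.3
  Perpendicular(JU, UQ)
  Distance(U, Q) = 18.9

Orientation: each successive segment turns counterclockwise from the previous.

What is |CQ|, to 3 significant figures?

57.6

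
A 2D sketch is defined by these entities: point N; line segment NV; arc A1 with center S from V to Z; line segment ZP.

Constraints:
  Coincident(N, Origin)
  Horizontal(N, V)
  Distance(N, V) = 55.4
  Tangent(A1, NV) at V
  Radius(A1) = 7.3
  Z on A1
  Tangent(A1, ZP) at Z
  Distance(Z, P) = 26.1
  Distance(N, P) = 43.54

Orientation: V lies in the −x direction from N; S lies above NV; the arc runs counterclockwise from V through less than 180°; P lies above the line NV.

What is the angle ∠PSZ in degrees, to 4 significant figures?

74.37°

N is at the origin; NV is horizontal with |NV| = 55.4 and V on the −x side, so V = (-55.40, 0.000). Since A1 is tangent to NV there, SV ⟂ NV, so S = V + (0, 7.3) = (-55.40, 7.300). Since SZ ⟂ ZP (tangency), |SP| = √(7.3² + 26.1²) = 27.10 regardless of where Z sits on A1. So P lies on both circle(N, 43.54) and circle(S, 27.10); the above-NV intersection is P = (-35.30, 25.48). Z is the foot of the tangent from P: Z = (-49.23, 3.406).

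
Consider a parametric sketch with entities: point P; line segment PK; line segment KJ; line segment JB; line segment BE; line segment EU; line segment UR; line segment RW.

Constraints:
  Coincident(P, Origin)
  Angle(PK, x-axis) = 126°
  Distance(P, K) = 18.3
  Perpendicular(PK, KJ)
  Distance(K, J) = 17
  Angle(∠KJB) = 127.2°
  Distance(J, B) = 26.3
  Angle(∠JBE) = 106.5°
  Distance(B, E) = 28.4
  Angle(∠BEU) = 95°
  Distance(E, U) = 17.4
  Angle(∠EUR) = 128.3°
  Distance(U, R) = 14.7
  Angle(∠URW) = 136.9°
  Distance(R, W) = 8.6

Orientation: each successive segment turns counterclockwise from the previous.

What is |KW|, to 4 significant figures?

14.00

P is at the origin; PK runs at 126.0° with length 18.3, so K = (-10.76, 14.81). The perpendicularity gives KJ at right angles to PK, so KJ runs at -144.0°; with |KJ| = 17.0, J = (-24.51, 4.813). ∠KJB = 127.2° gives JB at -91.20° from the x-axis; with |JB| = 26.3, B = (-25.06, -21.48). ∠JBE = 106.5° gives BE at -17.70° from the x-axis; with |BE| = 28.4, E = (1.995, -30.12). ∠BEU = 95.0° gives EU at 67.30° from the x-axis; with |EU| = 17.4, U = (8.710, -14.06). ∠EUR = 128.3° gives UR at 119.0° from the x-axis; with |UR| = 14.7, R = (1.583, -1.207). ∠URW = 136.9° gives RW at 162.1° from the x-axis; with |RW| = 8.6, W = (-6.601, 1.436). Then |KW| = |W − K| = 14.00.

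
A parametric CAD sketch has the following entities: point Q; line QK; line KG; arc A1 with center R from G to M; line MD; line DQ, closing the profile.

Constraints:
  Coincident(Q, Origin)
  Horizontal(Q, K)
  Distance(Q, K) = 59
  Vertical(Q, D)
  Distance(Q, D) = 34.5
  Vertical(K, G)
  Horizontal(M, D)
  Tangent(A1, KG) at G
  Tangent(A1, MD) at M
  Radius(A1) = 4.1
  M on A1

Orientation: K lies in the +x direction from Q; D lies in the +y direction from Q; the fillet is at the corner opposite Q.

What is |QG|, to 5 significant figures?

66.371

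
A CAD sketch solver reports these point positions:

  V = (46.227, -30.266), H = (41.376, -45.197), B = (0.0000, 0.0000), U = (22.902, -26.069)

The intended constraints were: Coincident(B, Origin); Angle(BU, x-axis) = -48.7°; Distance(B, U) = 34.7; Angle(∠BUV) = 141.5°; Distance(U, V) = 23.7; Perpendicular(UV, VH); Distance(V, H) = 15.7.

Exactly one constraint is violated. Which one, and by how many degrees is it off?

Perpendicular(UV, VH) — off by 7.80°.

B = (0.00, 0.00) ✓; BU at -48.70° ✓; |BU| = 34.70 ✓; ∠BUV = 141.5° ✓; |UV| = 23.70 ✓; ∠(UV, VH) = 97.80° ✗; |VH| = 15.70 ✓.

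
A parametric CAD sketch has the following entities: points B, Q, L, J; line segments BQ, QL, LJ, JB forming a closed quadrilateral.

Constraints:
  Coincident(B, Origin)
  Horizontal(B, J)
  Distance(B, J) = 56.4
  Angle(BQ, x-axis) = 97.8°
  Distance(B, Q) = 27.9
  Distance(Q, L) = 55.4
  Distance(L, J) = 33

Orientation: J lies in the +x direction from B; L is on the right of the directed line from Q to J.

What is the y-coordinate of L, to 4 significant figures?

-17.45

B is at the origin; BJ is horizontal with |BJ| = 56.4 and J in +x, so J = (56.4, 0). BQ runs at 97.8° with |BQ| = 27.9, so Q = (-3.786, 27.64). L is determined by |QL| = 55.4 and |LJ| = 33.0 together: it lies at the intersection of circle(Q, 55.4) and circle(J, 33.0). With |QJ| = 66.23, the foot of the radical line on QJ is 48.06 from Q and the perpendicular offset is √(55.4² − 48.06²) = 27.55. Taking the right-of-QJ solution: L = (28.39, -17.45).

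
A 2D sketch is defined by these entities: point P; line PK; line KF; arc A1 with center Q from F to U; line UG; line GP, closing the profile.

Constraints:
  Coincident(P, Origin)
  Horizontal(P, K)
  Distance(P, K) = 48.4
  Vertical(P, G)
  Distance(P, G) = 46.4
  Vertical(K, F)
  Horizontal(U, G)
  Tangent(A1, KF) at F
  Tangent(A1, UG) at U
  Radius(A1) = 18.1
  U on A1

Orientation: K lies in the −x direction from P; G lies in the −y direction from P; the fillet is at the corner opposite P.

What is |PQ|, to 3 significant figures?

41.5

P is at the origin; P and K share the same y with |PK| = 48.4 and K on the −x side, so K = (-48.4, 0.00). PG is vertical with |PG| = 46.4 and G on the −y side, so G = (0.00, -46.4). The virtual corner opposite P is at (-48.4, -46.4). Since A1 is tangent to KF there, QF ⟂ KF and since A1 is tangent to UG there, QU ⟂ UG, with radius 18.1, so the center Q sits 18.1 in from both sides at Q = (-30.3, -28.3). Then |PQ| = |Q − P| = 41.5.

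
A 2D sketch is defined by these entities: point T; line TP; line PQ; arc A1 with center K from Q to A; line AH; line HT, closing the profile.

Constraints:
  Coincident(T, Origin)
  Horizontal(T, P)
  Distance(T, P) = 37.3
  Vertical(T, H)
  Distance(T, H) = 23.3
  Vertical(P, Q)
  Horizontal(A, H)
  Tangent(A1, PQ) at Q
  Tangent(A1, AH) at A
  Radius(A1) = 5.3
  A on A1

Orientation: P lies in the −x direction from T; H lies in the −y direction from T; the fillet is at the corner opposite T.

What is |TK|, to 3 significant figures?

36.7

T and H share the same x with |TH| = 23.3 and H on the −y side, so H = (0.00, -23.3). The virtual corner opposite T is at (-37.3, -23.3). The tangent condition forces KQ to be normal to PQ and tangency of A1 to AH means the radius KA is perpendicular to AH, with radius 5.3, so the center K sits 5.3 in from both sides at K = (-32.0, -18.0). Then |TK| = |K − T| = 36.7.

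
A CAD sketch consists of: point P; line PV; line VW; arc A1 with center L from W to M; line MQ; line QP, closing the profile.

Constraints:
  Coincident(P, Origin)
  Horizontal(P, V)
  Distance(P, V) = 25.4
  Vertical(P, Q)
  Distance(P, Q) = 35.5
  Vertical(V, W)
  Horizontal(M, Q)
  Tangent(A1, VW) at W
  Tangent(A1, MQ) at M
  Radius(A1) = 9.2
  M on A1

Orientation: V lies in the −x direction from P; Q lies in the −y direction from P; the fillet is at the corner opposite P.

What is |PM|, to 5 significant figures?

39.022

P is at the origin; P and V share the same y with |PV| = 25.4 and V on the −x side, so V = (-25.400, 0.0000). P and Q share the same x with |PQ| = 35.5 and Q on the −y side, so Q = (0.0000, -35.500). The virtual corner opposite P is at (-25.400, -35.500). Tangency of A1 to VW means the radius LW is perpendicular to VW and since A1 is tangent to MQ there, LM ⟂ MQ, with radius 9.2, so the center L sits 9.2 in from both sides at L = (-16.200, -26.300). That places the tangent points at W = (-25.400, -26.300) on VW and M = (-16.200, -35.500) on MQ. Then |PM| = |M − P| = 39.022.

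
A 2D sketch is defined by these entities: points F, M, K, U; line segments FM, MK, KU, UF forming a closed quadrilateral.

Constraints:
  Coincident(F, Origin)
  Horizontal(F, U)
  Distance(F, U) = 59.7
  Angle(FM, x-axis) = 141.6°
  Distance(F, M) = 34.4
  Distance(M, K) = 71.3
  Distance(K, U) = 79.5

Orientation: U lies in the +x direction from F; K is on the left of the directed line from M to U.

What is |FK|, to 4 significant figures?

75.08

F is at the origin; F and U share the same y with |FU| = 59.7 and U in +x, so U = (59.7, 0). FM runs at 141.6° with |FM| = 34.4, so M = (-26.96, 21.37). K is determined by |MK| = 71.3 and |KU| = 79.5 together: it lies at the intersection of circle(M, 71.3) and circle(U, 79.5). With |MU| = 89.25, the foot of the radical line on MU is 37.70 from M and the perpendicular offset is √(71.3² − 37.70²) = 60.52. Taking the left-of-MU solution: K = (24.13, 71.10).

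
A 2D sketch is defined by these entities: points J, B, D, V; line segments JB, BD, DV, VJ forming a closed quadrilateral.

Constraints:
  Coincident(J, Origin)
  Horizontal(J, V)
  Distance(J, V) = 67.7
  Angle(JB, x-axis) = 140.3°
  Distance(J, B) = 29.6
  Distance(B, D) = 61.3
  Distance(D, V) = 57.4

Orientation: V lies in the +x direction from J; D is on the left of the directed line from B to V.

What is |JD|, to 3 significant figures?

55.8

J is at the origin; J and V share the same y with |JV| = 67.7 and V in +x, so V = (67.7, 0). JB runs at 140.3° with |JB| = 29.6, so B = (-22.8, 18.9). D is determined by |BD| = 61.3 and |DV| = 57.4 together: it lies at the intersection of circle(B, 61.3) and circle(V, 57.4). With |BV| = 92.4, the foot of the radical line on BV is 48.7 from B and the perpendicular offset is √(61.3² − 48.7²) = 37.2. Taking the left-of-BV solution: D = (32.5, 45.4).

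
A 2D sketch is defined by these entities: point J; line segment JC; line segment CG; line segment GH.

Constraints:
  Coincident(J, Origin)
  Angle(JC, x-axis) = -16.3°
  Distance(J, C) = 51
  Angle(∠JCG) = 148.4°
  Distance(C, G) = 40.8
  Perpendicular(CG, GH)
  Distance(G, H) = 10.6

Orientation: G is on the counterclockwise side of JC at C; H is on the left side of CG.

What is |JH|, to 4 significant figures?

85.77

J is at the origin; JC runs at -16.3° with length 51.0, so C = 51.0·(cos -16.3°, sin -16.3°) = (48.95, -14.31). ∠JCG = 148.4°, so CG runs at -16.3° + (180° − 148.4°) = 15.30° from the x-axis; with |CG| = 40.8, G = C + 40.8·(cos 15.30°, sin 15.30°) = (88.30, -3.548). CG ⟂ GH; with |GH| = 10.6 on the left of CG, H = G + 10.6·(-0.2639, 0.9646) = (85.51, 6.676). Then |JH| = |H − J| = 85.77.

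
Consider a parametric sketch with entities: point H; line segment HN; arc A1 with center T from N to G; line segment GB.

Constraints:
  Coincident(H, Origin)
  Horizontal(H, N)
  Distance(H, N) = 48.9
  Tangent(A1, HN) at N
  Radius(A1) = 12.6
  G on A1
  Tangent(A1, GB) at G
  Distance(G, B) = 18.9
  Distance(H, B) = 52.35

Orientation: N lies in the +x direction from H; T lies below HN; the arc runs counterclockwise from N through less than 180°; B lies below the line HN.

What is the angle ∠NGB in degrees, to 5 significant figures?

129.46°

H is at the origin; HN is horizontal with |HN| = 48.9 and N on the +x side, so N = (48.900, 0.0000). Tangency of A1 to HN means the radius TN is perpendicular to HN, so T = N + (0, -12.6) = (48.900, -12.600). Since TG ⟂ GB (tangency), |TB| = √(12.6² + 18.9²) = 22.715 regardless of where G sits on A1. So B lies on both circle(H, 52.35) and circle(T, 22.715); the below-HN intersection is B = (40.169, -33.570). G is the foot of the tangent from B: G = (36.535, -15.023).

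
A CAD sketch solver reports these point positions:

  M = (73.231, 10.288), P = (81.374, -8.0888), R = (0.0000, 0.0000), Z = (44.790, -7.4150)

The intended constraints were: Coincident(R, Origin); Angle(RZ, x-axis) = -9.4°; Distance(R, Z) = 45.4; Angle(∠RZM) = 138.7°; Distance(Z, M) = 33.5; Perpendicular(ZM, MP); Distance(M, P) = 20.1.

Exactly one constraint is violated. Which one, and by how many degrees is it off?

Perpendicular(ZM, MP) — off by 8.00°.

R = (0.00, 0.00) ✓; RZ at -9.400° ✓; |RZ| = 45.40 ✓; ∠RZM = 138.7° ✓; |ZM| = 33.50 ✓; ∠(ZM, MP) = 98.00° ✗; |MP| = 20.10 ✓.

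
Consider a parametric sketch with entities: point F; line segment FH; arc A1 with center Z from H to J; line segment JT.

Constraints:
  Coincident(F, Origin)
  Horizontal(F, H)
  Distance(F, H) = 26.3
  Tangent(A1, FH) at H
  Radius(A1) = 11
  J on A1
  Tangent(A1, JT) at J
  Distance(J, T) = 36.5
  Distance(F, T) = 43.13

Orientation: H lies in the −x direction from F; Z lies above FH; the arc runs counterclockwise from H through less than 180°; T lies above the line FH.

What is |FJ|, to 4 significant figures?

17.61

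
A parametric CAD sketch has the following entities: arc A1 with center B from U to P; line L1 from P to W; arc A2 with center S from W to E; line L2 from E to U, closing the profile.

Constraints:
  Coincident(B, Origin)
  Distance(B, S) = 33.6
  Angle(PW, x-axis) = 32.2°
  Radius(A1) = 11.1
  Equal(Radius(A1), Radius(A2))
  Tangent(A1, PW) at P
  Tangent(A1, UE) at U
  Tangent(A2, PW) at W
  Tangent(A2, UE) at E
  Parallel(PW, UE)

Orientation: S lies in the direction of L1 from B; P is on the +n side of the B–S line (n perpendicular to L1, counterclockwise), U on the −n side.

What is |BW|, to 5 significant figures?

35.386

The slot axis is L1's direction at 32.2°, so u = (cos 32.2°, sin 32.2°) = (0.84619, 0.53288) and n = (−sin 32.2°, cos 32.2°) = (-0.53288, 0.84619). B is at the origin and S lies 33.6 along u from B, so S = 33.6·u = (28.432, 17.905). Tangency of A1 to both parallel lines with radius 11.1 puts P and U at B ± 11.1·n: P = (-5.9149, 9.3927), U = (5.9149, -9.3927). Equal radii place W and E the same way about S: W = S + 11.1·n = (22.517, 27.297), E = S − 11.1·n = (34.347, 8.5119). Then |BW| = |W − B| = 35.386.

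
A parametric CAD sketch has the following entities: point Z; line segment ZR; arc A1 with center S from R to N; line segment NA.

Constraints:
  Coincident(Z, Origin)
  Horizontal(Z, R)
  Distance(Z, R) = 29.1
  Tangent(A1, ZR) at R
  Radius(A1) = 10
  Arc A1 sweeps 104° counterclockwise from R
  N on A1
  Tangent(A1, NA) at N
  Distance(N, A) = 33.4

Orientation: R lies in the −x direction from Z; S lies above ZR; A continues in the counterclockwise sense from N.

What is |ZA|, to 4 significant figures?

52.58

Z is at the origin; ZR is horizontal with |ZR| = 29.1 and R on the −x side, so R = (-29.10, 0.000). A1 meets ZR tangentially, so SR is at right angles to ZR, so S = R + (0, 10) = (-29.10, 10.00). On A1, R sits at bearing -90° from S; a 104° counterclockwise sweep puts N at bearing 14°, so N = S + 10.0·(cos 14°, sin 14°) = (-19.40, 12.42). The tangent condition forces SN to be normal to NA, so NA runs along (−sin 14°, cos 14°); with |NA| = 33.4, A = (-27.48, 44.83). Then |ZA| = |A − Z| = 52.58.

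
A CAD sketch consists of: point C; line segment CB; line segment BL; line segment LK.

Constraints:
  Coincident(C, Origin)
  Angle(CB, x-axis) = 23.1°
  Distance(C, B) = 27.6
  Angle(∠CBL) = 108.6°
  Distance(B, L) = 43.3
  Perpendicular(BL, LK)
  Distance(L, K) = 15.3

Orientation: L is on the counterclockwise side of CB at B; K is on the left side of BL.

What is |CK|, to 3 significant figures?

53.2

C is at the origin; CB runs at 23.1° with length 27.6, so B = 27.6·(cos 23.1°, sin 23.1°) = (25.4, 10.8). ∠CBL = 108.6°, so BL runs at 23.1° + (180° − 108.6°) = 94.5° from the x-axis; with |BL| = 43.3, L = B + 43.3·(cos 94.5°, sin 94.5°) = (22.0, 54.0). BL ⟂ LK; with |LK| = 15.3 on the left of BL, K = L + 15.3·(-0.997, -0.0785) = (6.74, 52.8). Then |CK| = |K − C| = 53.2.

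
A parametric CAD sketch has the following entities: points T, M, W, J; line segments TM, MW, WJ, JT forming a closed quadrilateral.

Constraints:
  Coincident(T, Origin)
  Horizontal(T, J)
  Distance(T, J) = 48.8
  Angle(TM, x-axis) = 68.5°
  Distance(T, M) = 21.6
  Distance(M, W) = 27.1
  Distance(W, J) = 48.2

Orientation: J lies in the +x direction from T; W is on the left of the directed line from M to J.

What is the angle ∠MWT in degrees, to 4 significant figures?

7.109°

Checks: |MW| = 27.10 ✓; |WJ| = 48.20 ✓.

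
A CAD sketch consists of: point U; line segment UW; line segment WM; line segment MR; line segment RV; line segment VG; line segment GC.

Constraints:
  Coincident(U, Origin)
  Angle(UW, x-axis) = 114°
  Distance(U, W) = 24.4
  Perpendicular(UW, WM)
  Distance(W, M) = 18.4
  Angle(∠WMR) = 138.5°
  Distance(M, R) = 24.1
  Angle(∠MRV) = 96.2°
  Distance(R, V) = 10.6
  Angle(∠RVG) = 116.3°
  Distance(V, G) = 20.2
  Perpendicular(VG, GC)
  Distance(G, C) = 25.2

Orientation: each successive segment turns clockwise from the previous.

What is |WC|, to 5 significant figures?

14.720

U is at the origin; UW runs at 114.0° with length 24.4, so W = (-9.9244, 22.291). UW ⟂ WM, so WM runs at 24.000°; with |WM| = 18.4, M = (6.8849, 29.774). ∠WMR = 138.5° gives MR at -17.500° from the x-axis; with |MR| = 24.1, R = (29.869, 22.527). ∠MRV = 96.2° gives RV at -101.30° from the x-axis; with |RV| = 10.6, V = (27.792, 12.133). ∠RVG = 116.3° gives VG at -165.00° from the x-axis; with |VG| = 20.2, G = (8.2807, 6.9048). VG is perpendicular to GC, so GC runs at 105.00°; with |GC| = 25.2, C = (1.7585, 31.246). Then |WC| = |C − W| = 14.720.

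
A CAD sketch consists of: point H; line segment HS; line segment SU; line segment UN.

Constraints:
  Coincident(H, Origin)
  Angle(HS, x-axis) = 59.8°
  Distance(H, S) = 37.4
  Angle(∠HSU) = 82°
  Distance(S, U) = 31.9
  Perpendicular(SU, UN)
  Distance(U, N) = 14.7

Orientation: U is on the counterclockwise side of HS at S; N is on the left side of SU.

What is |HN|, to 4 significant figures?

34.81

H is at the origin; HS runs at 59.8° with length 37.4, so S = 37.4·(cos 59.8°, sin 59.8°) = (18.81, 32.32). ∠HSU = 82.0°, so SU runs at 59.8° + (180° − 82.0°) = 157.8° from the x-axis; with |SU| = 31.9, U = S + 31.9·(cos 157.8°, sin 157.8°) = (-10.72, 44.38). SU is perpendicular to UN; with |UN| = 14.7 on the left of SU, N = U + 14.7·(-0.3778, -0.9259) = (-16.28, 30.77). Then |HN| = |N − H| = 34.81.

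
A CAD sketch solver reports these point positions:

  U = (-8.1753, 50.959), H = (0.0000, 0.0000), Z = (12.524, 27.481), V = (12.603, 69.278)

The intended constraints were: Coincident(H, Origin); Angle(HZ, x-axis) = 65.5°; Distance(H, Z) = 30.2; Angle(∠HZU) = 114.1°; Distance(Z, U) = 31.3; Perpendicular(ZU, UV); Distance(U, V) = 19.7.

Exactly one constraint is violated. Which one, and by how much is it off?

Distance(U, V) = 19.7 — off by 8.00.

H = (0.00, 0.00) ✓; HZ at 65.50° ✓; |HZ| = 30.20 ✓; ∠HZU = 114.1° ✓; |ZU| = 31.30 ✓; ∠(ZU, UV) = 90.00° ✓; |UV| = 27.70 ✗.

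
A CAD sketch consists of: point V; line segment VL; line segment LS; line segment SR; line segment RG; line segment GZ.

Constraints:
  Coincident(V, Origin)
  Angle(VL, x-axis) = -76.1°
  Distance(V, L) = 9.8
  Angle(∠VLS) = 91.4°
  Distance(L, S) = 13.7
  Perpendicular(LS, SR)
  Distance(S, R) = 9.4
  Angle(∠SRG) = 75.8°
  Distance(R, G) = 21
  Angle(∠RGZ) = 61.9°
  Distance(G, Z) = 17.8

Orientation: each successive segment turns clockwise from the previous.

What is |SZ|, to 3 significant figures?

12.2

∠SRG = 75.8° gives RG at 1.10° from the x-axis; with |RG| = 21.0, G = (7.66, -3.66). ∠RGZ = 61.9° gives GZ at -117° from the x-axis; with |GZ| = 17.8, Z = (-0.426, -19.5). Then |SZ| = |Z − S| = 12.2.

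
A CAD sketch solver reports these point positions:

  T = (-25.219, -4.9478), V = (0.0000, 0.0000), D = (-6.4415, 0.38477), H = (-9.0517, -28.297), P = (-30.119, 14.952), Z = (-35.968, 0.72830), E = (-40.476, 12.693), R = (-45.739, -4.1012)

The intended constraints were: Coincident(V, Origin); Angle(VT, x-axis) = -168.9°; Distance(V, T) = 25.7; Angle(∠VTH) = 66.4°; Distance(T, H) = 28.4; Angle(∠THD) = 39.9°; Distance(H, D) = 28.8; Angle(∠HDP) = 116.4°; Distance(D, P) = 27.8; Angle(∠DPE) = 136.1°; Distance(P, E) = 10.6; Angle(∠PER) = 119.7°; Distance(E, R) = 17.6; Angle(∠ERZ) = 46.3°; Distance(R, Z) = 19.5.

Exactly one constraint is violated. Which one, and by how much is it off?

Distance(R, Z) = 19.5 — off by 8.60.

V = (0.00, 0.00) ✓; VT at -168.9° ✓; |VT| = 25.70 ✓; ∠VTH = 66.40° ✓; |TH| = 28.40 ✓; ∠THD = 39.90° ✓; |HD| = 28.80 ✓; ∠HDP = 116.4° ✓; |DP| = 27.80 ✓; ∠DPE = 136.1° ✓; |PE| = 10.60 ✓; ∠PER = 119.7° ✓; |ER| = 17.60 ✓; ∠ERZ = 46.30° ✓; |RZ| = 10.90 ✗.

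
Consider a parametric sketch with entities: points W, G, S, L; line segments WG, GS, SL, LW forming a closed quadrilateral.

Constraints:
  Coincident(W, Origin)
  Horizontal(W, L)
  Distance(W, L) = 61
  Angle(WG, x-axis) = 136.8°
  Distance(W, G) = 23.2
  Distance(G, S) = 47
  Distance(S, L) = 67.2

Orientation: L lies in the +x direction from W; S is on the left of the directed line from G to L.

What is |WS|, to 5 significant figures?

52.116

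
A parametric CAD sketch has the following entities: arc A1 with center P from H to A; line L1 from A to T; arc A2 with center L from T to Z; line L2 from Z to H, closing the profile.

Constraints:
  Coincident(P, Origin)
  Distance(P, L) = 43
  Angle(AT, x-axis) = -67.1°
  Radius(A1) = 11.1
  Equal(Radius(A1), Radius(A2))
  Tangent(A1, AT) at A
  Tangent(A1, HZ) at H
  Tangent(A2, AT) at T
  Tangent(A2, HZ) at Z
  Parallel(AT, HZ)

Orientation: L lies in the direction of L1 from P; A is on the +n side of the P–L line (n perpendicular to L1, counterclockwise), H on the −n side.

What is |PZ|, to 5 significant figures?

44.410

Tangency of A1 to both parallel lines with radius 11.1 puts A and H at P ± 11.1·n: A = (10.225, 4.3193), H = (-10.225, -4.3193). Equal radii place T and Z the same way about L: T = L + 11.1·n = (26.957, -35.292), Z = L − 11.1·n = (6.5072, -43.930). Then |PZ| = |Z − P| = 44.410.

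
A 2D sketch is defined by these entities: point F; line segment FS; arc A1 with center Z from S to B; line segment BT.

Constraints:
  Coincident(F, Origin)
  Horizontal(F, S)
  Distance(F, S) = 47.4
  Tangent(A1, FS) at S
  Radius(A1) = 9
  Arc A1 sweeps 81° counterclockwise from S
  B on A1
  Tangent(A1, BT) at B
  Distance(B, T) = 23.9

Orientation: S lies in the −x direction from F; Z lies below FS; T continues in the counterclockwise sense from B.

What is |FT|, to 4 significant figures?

67.65

On A1, S sits at bearing 90° from Z; an 81° counterclockwise sweep puts B at bearing 171°, so B = Z + 9.0·(cos 171°, sin 171°) = (-56.29, -7.592). Tangency of A1 to BT means the radius ZB is perpendicular to BT, so BT runs along (−sin 171°, cos 171°); with |BT| = 23.9, T = (-60.03, -31.20). Then |FT| = |T − F| = 67.65.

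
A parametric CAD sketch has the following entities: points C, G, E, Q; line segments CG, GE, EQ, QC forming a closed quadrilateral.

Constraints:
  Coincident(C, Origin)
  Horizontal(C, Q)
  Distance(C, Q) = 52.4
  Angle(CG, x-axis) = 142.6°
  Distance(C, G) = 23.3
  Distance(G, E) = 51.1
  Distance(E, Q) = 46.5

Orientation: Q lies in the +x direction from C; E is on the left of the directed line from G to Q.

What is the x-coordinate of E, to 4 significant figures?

26.39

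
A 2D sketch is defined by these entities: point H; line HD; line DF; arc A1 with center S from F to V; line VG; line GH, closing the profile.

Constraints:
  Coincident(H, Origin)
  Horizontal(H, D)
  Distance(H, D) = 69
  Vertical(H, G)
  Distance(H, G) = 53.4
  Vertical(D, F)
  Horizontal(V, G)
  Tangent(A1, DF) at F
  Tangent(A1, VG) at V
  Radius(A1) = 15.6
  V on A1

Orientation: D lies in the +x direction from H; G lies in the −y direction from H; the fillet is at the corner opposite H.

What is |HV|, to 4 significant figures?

75.52

H is at the origin; H and D share the same y with |HD| = 69.0 and D on the +x side, so D = (69.00, 0.000). H and G share the same x with |HG| = 53.4 and G on the −y side, so G = (0.000, -53.40). The virtual corner opposite H is at (69.00, -53.40). A1 meets DF tangentially, so SF is at right angles to DF and the tangent condition forces SV to be normal to VG, with radius 15.6, so the center S sits 15.6 in from both sides at S = (53.40, -37.80). That places the tangent points at F = (69.00, -37.80) on DF and V = (53.40, -53.40) on VG. Then |HV| = |V − H| = 75.52.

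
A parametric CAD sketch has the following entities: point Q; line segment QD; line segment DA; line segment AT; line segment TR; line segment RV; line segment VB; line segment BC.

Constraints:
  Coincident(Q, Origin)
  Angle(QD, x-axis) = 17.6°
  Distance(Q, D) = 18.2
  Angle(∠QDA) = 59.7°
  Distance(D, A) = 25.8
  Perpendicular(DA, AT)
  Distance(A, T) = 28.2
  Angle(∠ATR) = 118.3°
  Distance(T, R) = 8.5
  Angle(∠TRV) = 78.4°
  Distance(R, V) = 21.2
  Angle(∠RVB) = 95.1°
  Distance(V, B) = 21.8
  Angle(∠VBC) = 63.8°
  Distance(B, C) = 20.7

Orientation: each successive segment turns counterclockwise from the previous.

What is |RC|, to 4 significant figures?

14.77

∠RVB = 95.1° gives VB at 116.1° from the x-axis; with |VB| = 21.8, B = (-9.307, 24.43). ∠VBC = 63.8° gives BC at -127.7° from the x-axis; with |BC| = 20.7, C = (-21.97, 8.050). Then |RC| = |C − R| = 14.77.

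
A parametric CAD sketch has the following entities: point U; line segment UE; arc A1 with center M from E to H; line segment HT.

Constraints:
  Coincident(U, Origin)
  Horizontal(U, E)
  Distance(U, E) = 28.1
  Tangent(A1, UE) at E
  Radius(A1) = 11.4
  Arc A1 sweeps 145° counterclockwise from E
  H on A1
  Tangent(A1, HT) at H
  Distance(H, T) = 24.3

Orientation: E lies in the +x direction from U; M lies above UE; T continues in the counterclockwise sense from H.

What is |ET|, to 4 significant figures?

37.16

On A1, E sits at bearing -90° from M; a 145° counterclockwise sweep puts H at bearing 55°, so H = M + 11.4·(cos 55°, sin 55°) = (34.64, 20.74). Since A1 is tangent to HT there, MH ⟂ HT, so HT runs along (−sin 55°, cos 55°); with |HT| = 24.3, T = (14.73, 34.68). Then |ET| = |T − E| = 37.16.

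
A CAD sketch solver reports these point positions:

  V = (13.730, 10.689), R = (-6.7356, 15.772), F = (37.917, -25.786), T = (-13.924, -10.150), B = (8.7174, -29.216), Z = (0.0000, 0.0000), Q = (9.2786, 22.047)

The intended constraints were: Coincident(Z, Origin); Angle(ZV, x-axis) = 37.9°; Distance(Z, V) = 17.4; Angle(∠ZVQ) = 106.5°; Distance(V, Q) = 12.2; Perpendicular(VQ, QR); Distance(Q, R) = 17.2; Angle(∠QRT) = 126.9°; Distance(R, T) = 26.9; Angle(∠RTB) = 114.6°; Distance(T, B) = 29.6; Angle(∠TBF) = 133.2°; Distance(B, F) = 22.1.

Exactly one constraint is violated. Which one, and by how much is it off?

Distance(B, F) = 22.1 — off by 7.30.

Z = (0.00, 0.00) ✓; ZV at 37.90° ✓; |ZV| = 17.40 ✓; ∠ZVQ = 106.5° ✓; |VQ| = 12.20 ✓; ∠(VQ, QR) = 90.00° ✓; |QR| = 17.20 ✓; ∠QRT = 126.9° ✓; |RT| = 26.90 ✓; ∠RTB = 114.6° ✓; |TB| = 29.60 ✓; ∠TBF = 133.2° ✓; |BF| = 29.40 ✗.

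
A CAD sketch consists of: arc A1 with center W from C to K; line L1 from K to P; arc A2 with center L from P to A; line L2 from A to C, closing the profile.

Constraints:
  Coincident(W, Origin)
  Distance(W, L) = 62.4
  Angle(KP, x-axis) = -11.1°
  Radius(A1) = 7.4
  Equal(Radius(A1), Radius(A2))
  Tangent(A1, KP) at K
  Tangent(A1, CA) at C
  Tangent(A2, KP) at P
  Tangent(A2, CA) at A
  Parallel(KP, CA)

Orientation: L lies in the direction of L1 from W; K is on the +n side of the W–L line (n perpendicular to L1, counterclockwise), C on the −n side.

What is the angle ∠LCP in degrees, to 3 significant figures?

6.58°

The slot axis is L1's direction at -11.1°, so u = (cos -11.1°, sin -11.1°) = (0.981, -0.193) and n = (−sin -11.1°, cos -11.1°) = (0.193, 0.981). W is at the origin and L lies 62.4 along u from W, so L = 62.4·u = (61.2, -12.0). Tangency of A1 to both parallel lines with radius 7.4 puts K and C at W ± 7.4·n: K = (1.42, 7.26), C = (-1.42, -7.26). Equal radii place P and A the same way about L: P = L + 7.4·n = (62.7, -4.75), A = L − 7.4·n = (59.8, -19.3). Then cos ∠LCP = CL·CP / (|CL||CP|), giving 6.58°.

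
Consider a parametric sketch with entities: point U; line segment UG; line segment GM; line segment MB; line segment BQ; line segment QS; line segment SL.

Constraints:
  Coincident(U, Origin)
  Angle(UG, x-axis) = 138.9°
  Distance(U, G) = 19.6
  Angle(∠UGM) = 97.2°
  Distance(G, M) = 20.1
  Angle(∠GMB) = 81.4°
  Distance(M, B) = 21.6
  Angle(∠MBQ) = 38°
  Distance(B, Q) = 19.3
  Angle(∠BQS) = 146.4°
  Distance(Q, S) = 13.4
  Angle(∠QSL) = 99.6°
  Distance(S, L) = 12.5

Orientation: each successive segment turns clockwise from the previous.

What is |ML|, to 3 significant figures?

10.0

U is at the origin; UG runs at 138.9° with length 19.6, so G = (-14.8, 12.9). ∠UGM = 97.2° gives GM at 56.1° from the x-axis; with |GM| = 20.1, M = (-3.56, 29.6). ∠GMB = 81.4° gives MB at -42.5° from the x-axis; with |MB| = 21.6, B = (12.4, 15.0). ∠MBQ = 38.0° gives BQ at 176° from the x-axis; with |BQ| = 19.3, Q = (-6.87, 16.5). ∠BQS = 146.4° gives QS at 142° from the x-axis; with |QS| = 13.4, S = (-17.4, 24.8). ∠QSL = 99.6° gives SL at 61.5° from the x-axis; with |SL| = 12.5, L = (-11.5, 35.7). Then |ML| = |L − M| = 10.0.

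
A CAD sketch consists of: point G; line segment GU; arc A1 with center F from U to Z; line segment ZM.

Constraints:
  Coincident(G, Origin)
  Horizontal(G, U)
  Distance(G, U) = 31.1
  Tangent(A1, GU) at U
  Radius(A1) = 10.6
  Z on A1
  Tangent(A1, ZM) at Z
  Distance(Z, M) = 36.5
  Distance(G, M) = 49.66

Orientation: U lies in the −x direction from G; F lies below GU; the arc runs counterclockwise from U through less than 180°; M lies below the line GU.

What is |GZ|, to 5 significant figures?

43.083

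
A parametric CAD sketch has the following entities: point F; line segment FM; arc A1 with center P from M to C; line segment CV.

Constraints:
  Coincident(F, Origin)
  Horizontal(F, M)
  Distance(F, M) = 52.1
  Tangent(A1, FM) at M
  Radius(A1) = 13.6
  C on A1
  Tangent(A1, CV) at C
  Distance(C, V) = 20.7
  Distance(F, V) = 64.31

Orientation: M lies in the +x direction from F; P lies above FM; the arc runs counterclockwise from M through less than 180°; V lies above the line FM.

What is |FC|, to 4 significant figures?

66.80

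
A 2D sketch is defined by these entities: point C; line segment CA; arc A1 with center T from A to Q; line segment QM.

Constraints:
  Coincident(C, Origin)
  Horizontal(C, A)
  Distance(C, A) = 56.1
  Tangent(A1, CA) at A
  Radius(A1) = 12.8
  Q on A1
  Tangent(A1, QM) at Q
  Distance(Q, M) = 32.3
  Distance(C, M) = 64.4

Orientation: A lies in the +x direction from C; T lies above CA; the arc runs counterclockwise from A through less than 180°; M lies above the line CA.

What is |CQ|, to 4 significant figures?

69.20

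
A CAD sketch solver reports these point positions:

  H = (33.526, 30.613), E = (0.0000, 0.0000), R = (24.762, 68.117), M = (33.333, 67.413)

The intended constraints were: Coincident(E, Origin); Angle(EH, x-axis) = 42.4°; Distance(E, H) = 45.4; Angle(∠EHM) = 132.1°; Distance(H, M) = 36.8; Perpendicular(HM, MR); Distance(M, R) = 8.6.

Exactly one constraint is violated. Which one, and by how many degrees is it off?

Perpendicular(HM, MR) — off by 5.00°.

E = (0.00, 0.00) ✓; EH at 42.40° ✓; |EH| = 45.40 ✓; ∠EHM = 132.1° ✓; |HM| = 36.80 ✓; ∠(HM, MR) = 85.00° ✗; |MR| = 8.600 ✓.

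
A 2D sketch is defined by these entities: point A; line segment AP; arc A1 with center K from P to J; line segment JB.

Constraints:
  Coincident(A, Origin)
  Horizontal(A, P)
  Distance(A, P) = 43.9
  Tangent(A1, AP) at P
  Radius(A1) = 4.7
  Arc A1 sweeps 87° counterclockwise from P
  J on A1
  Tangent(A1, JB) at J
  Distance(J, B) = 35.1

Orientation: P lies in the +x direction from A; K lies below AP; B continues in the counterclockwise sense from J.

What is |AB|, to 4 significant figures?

54.38

A is at the origin; A and P share the same y with |AP| = 43.9 and P on the +x side, so P = (43.90, 0.000). A1 meets AP tangentially, so KP is at right angles to AP, so K = P + (0, -4.7) = (43.90, -4.700). On A1, P sits at bearing 90° from K; an 87° counterclockwise sweep puts J at bearing 177°, so J = K + 4.7·(cos 177°, sin 177°) = (39.21, -4.454). Tangency of A1 to JB means the radius KJ is perpendicular to JB, so JB runs along (−sin 177°, cos 177°); with |JB| = 35.1, B = (37.37, -39.51). Then |AB| = |B − A| = 54.38.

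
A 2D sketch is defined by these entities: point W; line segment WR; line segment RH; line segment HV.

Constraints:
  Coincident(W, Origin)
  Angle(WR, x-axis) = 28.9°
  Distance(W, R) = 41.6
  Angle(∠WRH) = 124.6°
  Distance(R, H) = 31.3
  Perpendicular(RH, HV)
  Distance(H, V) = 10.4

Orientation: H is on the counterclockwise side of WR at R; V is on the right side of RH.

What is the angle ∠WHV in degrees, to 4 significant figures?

121.9°

W is at the origin; WR runs at 28.9° with length 41.6, so R = 41.6·(cos 28.9°, sin 28.9°) = (36.42, 20.10). ∠WRH = 124.6°, so RH runs at 28.9° + (180° − 124.6°) = 84.30° from the x-axis; with |RH| = 31.3, H = R + 31.3·(cos 84.30°, sin 84.30°) = (39.53, 51.25). The perpendicularity gives HV at right angles to RH; with |HV| = 10.4 on the right of RH, V = H + 10.4·(0.9951, -0.09932) = (49.88, 50.22). Then cos ∠WHV = HW·HV / (|HW||HV|), giving 121.9°.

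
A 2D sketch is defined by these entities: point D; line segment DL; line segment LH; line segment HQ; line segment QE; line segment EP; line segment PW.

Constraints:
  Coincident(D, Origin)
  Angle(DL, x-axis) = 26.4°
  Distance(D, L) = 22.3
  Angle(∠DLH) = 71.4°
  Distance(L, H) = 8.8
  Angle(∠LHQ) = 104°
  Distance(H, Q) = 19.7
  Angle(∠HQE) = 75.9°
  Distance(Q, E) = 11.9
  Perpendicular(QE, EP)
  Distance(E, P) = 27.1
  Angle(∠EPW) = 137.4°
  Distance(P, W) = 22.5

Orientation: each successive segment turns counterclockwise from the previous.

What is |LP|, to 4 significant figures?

8.187

D is at the origin; DL runs at 26.4° with length 22.3, so L = (19.97, 9.915). ∠DLH = 71.4° gives LH at 135.0° from the x-axis; with |LH| = 8.8, H = (13.75, 16.14). ∠LHQ = 104.0° gives HQ at -149.0° from the x-axis; with |HQ| = 19.7, Q = (-3.134, 5.992). ∠HQE = 75.9° gives QE at -44.90° from the x-axis; with |QE| = 11.9, E = (5.295, -2.408). QE is perpendicular to EP, so EP runs at 45.10°; with |EP| = 27.1, P = (24.42, 16.79). Then |LP| = |P − L| = 8.187.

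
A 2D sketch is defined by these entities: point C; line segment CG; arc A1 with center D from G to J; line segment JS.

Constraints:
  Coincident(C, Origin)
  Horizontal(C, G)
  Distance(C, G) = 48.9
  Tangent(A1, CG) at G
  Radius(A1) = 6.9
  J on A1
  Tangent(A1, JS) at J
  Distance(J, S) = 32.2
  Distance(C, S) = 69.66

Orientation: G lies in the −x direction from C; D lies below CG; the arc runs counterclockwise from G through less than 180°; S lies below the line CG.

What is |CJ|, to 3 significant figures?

56.2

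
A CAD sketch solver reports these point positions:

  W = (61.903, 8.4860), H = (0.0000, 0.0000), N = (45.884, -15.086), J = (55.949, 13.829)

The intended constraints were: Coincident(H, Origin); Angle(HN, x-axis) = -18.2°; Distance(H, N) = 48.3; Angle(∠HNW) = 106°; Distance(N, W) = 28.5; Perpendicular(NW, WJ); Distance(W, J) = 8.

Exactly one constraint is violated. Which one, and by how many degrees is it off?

Perpendicular(NW, WJ) — off by 7.71°.

H = (0.00, 0.00) ✓; HN at -18.20° ✓; |HN| = 48.30 ✓; ∠HNW = 106.0° ✓; |NW| = 28.50 ✓; ∠(NW, WJ) = 82.29° ✗; |WJ| = 8.000 ✓.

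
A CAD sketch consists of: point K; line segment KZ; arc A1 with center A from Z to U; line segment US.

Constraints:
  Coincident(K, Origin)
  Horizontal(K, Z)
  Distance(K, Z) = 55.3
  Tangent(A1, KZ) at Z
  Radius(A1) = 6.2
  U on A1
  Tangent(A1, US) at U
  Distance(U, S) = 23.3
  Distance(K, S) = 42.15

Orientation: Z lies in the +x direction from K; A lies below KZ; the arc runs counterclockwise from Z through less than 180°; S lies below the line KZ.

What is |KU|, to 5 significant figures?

50.385

Checks: |AU| = 6.200 ✓; ∠(AU, US) = 90.00° ✓; |US| = 23.30 ✓; |KS| = 42.15 ✓.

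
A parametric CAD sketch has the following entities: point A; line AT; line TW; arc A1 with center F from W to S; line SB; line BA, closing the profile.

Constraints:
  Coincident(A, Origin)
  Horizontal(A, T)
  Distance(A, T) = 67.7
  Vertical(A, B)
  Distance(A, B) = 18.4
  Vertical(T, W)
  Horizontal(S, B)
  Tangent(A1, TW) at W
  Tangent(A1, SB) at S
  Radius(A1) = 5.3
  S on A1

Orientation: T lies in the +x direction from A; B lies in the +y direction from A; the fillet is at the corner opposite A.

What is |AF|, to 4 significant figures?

63.76

AB is vertical with |AB| = 18.4 and B on the +y side, so B = (0.000, 18.40). The virtual corner opposite A is at (67.70, 18.40). Tangency of A1 to TW means the radius FW is perpendicular to TW and tangency of A1 to SB means the radius FS is perpendicular to SB, with radius 5.3, so the center F sits 5.3 in from both sides at F = (62.40, 13.10). Then |AF| = |F − A| = 63.76.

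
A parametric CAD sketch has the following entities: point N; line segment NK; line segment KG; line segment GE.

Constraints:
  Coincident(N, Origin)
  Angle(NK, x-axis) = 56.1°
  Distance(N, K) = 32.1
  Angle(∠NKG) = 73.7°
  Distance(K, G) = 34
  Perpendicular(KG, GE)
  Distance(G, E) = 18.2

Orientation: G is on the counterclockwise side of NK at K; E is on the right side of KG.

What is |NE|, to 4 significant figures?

55.01

N is at the origin; NK runs at 56.1° with length 32.1, so K = 32.1·(cos 56.1°, sin 56.1°) = (17.90, 26.64). ∠NKG = 73.7°, so KG runs at 56.1° + (180° − 73.7°) = 162.4° from the x-axis; with |KG| = 34.0, G = K + 34.0·(cos 162.4°, sin 162.4°) = (-14.50, 36.92). KG ⟂ GE; with |GE| = 18.2 on the right of KG, E = G + 18.2·(0.3024, 0.9532) = (-9.002, 54.27). Then |NE| = |E − N| = 55.01.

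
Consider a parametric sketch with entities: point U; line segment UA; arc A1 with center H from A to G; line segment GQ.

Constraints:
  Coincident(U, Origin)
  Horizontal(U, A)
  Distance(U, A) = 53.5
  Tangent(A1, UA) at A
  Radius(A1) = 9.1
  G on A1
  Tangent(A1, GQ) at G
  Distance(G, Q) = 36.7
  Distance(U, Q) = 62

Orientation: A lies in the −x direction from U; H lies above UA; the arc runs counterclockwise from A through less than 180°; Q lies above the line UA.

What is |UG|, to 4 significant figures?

45.24

U is at the origin; UA is horizontal with |UA| = 53.5 and A on the −x side, so A = (-53.50, 0.000). A1 meets UA tangentially, so HA is at right angles to UA, so H = A + (0, 9.1) = (-53.50, 9.100). Since HG ⟂ GQ (tangency), |HQ| = √(9.1² + 36.7²) = 37.81 regardless of where G sits on A1. So Q lies on both circle(U, 62.0) and circle(H, 37.81); the above-UA intersection is Q = (-42.39, 45.24). G is the foot of the tangent from Q: G = (-44.41, 8.599).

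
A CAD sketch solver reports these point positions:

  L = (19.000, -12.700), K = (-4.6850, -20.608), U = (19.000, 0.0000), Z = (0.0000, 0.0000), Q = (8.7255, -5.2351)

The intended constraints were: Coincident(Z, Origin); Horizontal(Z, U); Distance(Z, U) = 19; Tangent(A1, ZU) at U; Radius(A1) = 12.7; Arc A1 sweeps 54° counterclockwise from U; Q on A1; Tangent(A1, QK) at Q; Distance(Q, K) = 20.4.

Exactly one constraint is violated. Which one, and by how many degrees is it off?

Tangent(A1, QK) at Q — off by 5.10°.

Z = (0.00, 0.00) ✓; Z.y = 0.00, U.y = 0.00 ✓; |ZU| = 19.00 ✓; ∠(LU, UZ) = 90.00° ✓; |LU| = 12.70 ✓; bearing(L→Q) − bearing(L→U) = 54.00° ✓; |LQ| = 12.70 ✓; ∠(LQ, QK) = 95.10° ✗; |QK| = 20.40 ✓.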